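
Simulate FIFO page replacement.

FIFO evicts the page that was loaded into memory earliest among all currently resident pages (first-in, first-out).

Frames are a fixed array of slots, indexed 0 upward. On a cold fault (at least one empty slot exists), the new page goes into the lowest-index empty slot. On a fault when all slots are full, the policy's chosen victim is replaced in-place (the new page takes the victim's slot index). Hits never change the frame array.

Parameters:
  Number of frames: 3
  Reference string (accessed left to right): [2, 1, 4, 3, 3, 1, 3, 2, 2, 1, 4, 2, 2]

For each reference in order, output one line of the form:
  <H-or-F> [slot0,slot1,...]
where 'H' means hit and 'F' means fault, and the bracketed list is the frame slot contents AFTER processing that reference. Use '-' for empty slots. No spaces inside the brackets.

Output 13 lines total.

F [2,-,-]
F [2,1,-]
F [2,1,4]
F [3,1,4]
H [3,1,4]
H [3,1,4]
H [3,1,4]
F [3,2,4]
H [3,2,4]
F [3,2,1]
F [4,2,1]
H [4,2,1]
H [4,2,1]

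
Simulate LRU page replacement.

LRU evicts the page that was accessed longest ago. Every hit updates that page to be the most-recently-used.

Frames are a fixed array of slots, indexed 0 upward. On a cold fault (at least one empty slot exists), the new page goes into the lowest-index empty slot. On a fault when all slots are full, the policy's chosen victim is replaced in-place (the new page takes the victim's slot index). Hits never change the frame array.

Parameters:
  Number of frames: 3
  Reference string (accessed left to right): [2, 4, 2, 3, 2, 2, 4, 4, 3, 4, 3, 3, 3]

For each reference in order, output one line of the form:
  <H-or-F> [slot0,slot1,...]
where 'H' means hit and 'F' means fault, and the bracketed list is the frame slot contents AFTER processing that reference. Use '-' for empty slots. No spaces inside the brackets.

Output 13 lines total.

F [2,-,-]
F [2,4,-]
H [2,4,-]
F [2,4,3]
H [2,4,3]
H [2,4,3]
H [2,4,3]
H [2,4,3]
H [2,4,3]
H [2,4,3]
H [2,4,3]
H [2,4,3]
H [2,4,3]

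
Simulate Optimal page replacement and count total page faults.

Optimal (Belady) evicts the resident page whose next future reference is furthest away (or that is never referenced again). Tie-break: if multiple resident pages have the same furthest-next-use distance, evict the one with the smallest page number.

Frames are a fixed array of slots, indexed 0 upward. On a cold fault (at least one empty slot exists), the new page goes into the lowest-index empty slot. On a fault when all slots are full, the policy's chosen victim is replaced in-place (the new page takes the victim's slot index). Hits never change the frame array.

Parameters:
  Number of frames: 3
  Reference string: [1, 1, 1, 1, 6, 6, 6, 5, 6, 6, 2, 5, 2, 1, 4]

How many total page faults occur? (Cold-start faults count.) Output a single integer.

Answer: 5

Derivation:
Step 0: ref 1 → FAULT, frames=[1,-,-]
Step 1: ref 1 → HIT, frames=[1,-,-]
Step 2: ref 1 → HIT, frames=[1,-,-]
Step 3: ref 1 → HIT, frames=[1,-,-]
Step 4: ref 6 → FAULT, frames=[1,6,-]
Step 5: ref 6 → HIT, frames=[1,6,-]
Step 6: ref 6 → HIT, frames=[1,6,-]
Step 7: ref 5 → FAULT, frames=[1,6,5]
Step 8: ref 6 → HIT, frames=[1,6,5]
Step 9: ref 6 → HIT, frames=[1,6,5]
Step 10: ref 2 → FAULT (evict 6), frames=[1,2,5]
Step 11: ref 5 → HIT, frames=[1,2,5]
Step 12: ref 2 → HIT, frames=[1,2,5]
Step 13: ref 1 → HIT, frames=[1,2,5]
Step 14: ref 4 → FAULT (evict 1), frames=[4,2,5]
Total faults: 5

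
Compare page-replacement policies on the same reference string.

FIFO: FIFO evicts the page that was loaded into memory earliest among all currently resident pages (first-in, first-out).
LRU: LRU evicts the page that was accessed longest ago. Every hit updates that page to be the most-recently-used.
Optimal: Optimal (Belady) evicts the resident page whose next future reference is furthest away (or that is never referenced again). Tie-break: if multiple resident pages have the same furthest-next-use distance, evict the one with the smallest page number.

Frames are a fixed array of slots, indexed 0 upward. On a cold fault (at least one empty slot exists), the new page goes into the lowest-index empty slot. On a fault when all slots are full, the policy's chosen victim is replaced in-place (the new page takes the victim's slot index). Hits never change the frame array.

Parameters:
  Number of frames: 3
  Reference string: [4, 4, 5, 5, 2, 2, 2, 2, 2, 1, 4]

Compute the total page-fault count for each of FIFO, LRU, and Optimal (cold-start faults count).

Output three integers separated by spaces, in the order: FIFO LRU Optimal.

Answer: 5 5 4

Derivation:
--- FIFO ---
  step 0: ref 4 -> FAULT, frames=[4,-,-] (faults so far: 1)
  step 1: ref 4 -> HIT, frames=[4,-,-] (faults so far: 1)
  step 2: ref 5 -> FAULT, frames=[4,5,-] (faults so far: 2)
  step 3: ref 5 -> HIT, frames=[4,5,-] (faults so far: 2)
  step 4: ref 2 -> FAULT, frames=[4,5,2] (faults so far: 3)
  step 5: ref 2 -> HIT, frames=[4,5,2] (faults so far: 3)
  step 6: ref 2 -> HIT, frames=[4,5,2] (faults so far: 3)
  step 7: ref 2 -> HIT, frames=[4,5,2] (faults so far: 3)
  step 8: ref 2 -> HIT, frames=[4,5,2] (faults so far: 3)
  step 9: ref 1 -> FAULT, evict 4, frames=[1,5,2] (faults so far: 4)
  step 10: ref 4 -> FAULT, evict 5, frames=[1,4,2] (faults so far: 5)
  FIFO total faults: 5
--- LRU ---
  step 0: ref 4 -> FAULT, frames=[4,-,-] (faults so far: 1)
  step 1: ref 4 -> HIT, frames=[4,-,-] (faults so far: 1)
  step 2: ref 5 -> FAULT, frames=[4,5,-] (faults so far: 2)
  step 3: ref 5 -> HIT, frames=[4,5,-] (faults so far: 2)
  step 4: ref 2 -> FAULT, frames=[4,5,2] (faults so far: 3)
  step 5: ref 2 -> HIT, frames=[4,5,2] (faults so far: 3)
  step 6: ref 2 -> HIT, frames=[4,5,2] (faults so far: 3)
  step 7: ref 2 -> HIT, frames=[4,5,2] (faults so far: 3)
  step 8: ref 2 -> HIT, frames=[4,5,2] (faults so far: 3)
  step 9: ref 1 -> FAULT, evict 4, frames=[1,5,2] (faults so far: 4)
  step 10: ref 4 -> FAULT, evict 5, frames=[1,4,2] (faults so far: 5)
  LRU total faults: 5
--- Optimal ---
  step 0: ref 4 -> FAULT, frames=[4,-,-] (faults so far: 1)
  step 1: ref 4 -> HIT, frames=[4,-,-] (faults so far: 1)
  step 2: ref 5 -> FAULT, frames=[4,5,-] (faults so far: 2)
  step 3: ref 5 -> HIT, frames=[4,5,-] (faults so far: 2)
  step 4: ref 2 -> FAULT, frames=[4,5,2] (faults so far: 3)
  step 5: ref 2 -> HIT, frames=[4,5,2] (faults so far: 3)
  step 6: ref 2 -> HIT, frames=[4,5,2] (faults so far: 3)
  step 7: ref 2 -> HIT, frames=[4,5,2] (faults so far: 3)
  step 8: ref 2 -> HIT, frames=[4,5,2] (faults so far: 3)
  step 9: ref 1 -> FAULT, evict 2, frames=[4,5,1] (faults so far: 4)
  step 10: ref 4 -> HIT, frames=[4,5,1] (faults so far: 4)
  Optimal total faults: 4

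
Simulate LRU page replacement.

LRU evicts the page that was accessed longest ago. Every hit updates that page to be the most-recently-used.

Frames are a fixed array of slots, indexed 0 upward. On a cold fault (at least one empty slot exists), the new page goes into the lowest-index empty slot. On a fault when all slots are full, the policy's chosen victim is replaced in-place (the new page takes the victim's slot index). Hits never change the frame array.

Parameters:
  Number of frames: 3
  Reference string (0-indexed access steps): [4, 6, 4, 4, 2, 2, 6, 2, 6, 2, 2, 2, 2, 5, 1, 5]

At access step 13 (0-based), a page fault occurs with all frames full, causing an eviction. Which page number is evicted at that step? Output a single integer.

Answer: 4

Derivation:
Step 0: ref 4 -> FAULT, frames=[4,-,-]
Step 1: ref 6 -> FAULT, frames=[4,6,-]
Step 2: ref 4 -> HIT, frames=[4,6,-]
Step 3: ref 4 -> HIT, frames=[4,6,-]
Step 4: ref 2 -> FAULT, frames=[4,6,2]
Step 5: ref 2 -> HIT, frames=[4,6,2]
Step 6: ref 6 -> HIT, frames=[4,6,2]
Step 7: ref 2 -> HIT, frames=[4,6,2]
Step 8: ref 6 -> HIT, frames=[4,6,2]
Step 9: ref 2 -> HIT, frames=[4,6,2]
Step 10: ref 2 -> HIT, frames=[4,6,2]
Step 11: ref 2 -> HIT, frames=[4,6,2]
Step 12: ref 2 -> HIT, frames=[4,6,2]
Step 13: ref 5 -> FAULT, evict 4, frames=[5,6,2]
At step 13: evicted page 4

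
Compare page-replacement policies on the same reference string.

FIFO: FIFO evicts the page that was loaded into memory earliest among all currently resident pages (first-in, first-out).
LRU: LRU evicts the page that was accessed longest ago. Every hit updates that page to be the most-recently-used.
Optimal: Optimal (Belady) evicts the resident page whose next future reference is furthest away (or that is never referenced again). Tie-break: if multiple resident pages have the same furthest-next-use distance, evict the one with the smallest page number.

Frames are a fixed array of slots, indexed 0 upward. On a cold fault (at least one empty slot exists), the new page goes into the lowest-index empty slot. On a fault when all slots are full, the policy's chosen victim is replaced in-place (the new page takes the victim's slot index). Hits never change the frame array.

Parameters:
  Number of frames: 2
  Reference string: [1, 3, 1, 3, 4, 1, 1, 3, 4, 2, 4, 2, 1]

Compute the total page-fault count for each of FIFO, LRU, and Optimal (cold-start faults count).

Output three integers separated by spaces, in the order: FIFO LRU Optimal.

Answer: 8 8 6

Derivation:
--- FIFO ---
  step 0: ref 1 -> FAULT, frames=[1,-] (faults so far: 1)
  step 1: ref 3 -> FAULT, frames=[1,3] (faults so far: 2)
  step 2: ref 1 -> HIT, frames=[1,3] (faults so far: 2)
  step 3: ref 3 -> HIT, frames=[1,3] (faults so far: 2)
  step 4: ref 4 -> FAULT, evict 1, frames=[4,3] (faults so far: 3)
  step 5: ref 1 -> FAULT, evict 3, frames=[4,1] (faults so far: 4)
  step 6: ref 1 -> HIT, frames=[4,1] (faults so far: 4)
  step 7: ref 3 -> FAULT, evict 4, frames=[3,1] (faults so far: 5)
  step 8: ref 4 -> FAULT, evict 1, frames=[3,4] (faults so far: 6)
  step 9: ref 2 -> FAULT, evict 3, frames=[2,4] (faults so far: 7)
  step 10: ref 4 -> HIT, frames=[2,4] (faults so far: 7)
  step 11: ref 2 -> HIT, frames=[2,4] (faults so far: 7)
  step 12: ref 1 -> FAULT, evict 4, frames=[2,1] (faults so far: 8)
  FIFO total faults: 8
--- LRU ---
  step 0: ref 1 -> FAULT, frames=[1,-] (faults so far: 1)
  step 1: ref 3 -> FAULT, frames=[1,3] (faults so far: 2)
  step 2: ref 1 -> HIT, frames=[1,3] (faults so far: 2)
  step 3: ref 3 -> HIT, frames=[1,3] (faults so far: 2)
  step 4: ref 4 -> FAULT, evict 1, frames=[4,3] (faults so far: 3)
  step 5: ref 1 -> FAULT, evict 3, frames=[4,1] (faults so far: 4)
  step 6: ref 1 -> HIT, frames=[4,1] (faults so far: 4)
  step 7: ref 3 -> FAULT, evict 4, frames=[3,1] (faults so far: 5)
  step 8: ref 4 -> FAULT, evict 1, frames=[3,4] (faults so far: 6)
  step 9: ref 2 -> FAULT, evict 3, frames=[2,4] (faults so far: 7)
  step 10: ref 4 -> HIT, frames=[2,4] (faults so far: 7)
  step 11: ref 2 -> HIT, frames=[2,4] (faults so far: 7)
  step 12: ref 1 -> FAULT, evict 4, frames=[2,1] (faults so far: 8)
  LRU total faults: 8
--- Optimal ---
  step 0: ref 1 -> FAULT, frames=[1,-] (faults so far: 1)
  step 1: ref 3 -> FAULT, frames=[1,3] (faults so far: 2)
  step 2: ref 1 -> HIT, frames=[1,3] (faults so far: 2)
  step 3: ref 3 -> HIT, frames=[1,3] (faults so far: 2)
  step 4: ref 4 -> FAULT, evict 3, frames=[1,4] (faults so far: 3)
  step 5: ref 1 -> HIT, frames=[1,4] (faults so far: 3)
  step 6: ref 1 -> HIT, frames=[1,4] (faults so far: 3)
  step 7: ref 3 -> FAULT, evict 1, frames=[3,4] (faults so far: 4)
  step 8: ref 4 -> HIT, frames=[3,4] (faults so far: 4)
  step 9: ref 2 -> FAULT, evict 3, frames=[2,4] (faults so far: 5)
  step 10: ref 4 -> HIT, frames=[2,4] (faults so far: 5)
  step 11: ref 2 -> HIT, frames=[2,4] (faults so far: 5)
  step 12: ref 1 -> FAULT, evict 2, frames=[1,4] (faults so far: 6)
  Optimal total faults: 6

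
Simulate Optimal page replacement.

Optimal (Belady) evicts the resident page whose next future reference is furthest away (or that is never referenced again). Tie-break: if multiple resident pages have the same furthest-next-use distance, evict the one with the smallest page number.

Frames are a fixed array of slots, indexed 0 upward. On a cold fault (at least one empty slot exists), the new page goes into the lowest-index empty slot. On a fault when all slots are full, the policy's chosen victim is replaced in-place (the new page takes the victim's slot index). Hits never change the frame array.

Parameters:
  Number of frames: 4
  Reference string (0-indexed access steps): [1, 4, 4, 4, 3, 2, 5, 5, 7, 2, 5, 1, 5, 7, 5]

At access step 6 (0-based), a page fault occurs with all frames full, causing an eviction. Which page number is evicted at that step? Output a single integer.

Answer: 3

Derivation:
Step 0: ref 1 -> FAULT, frames=[1,-,-,-]
Step 1: ref 4 -> FAULT, frames=[1,4,-,-]
Step 2: ref 4 -> HIT, frames=[1,4,-,-]
Step 3: ref 4 -> HIT, frames=[1,4,-,-]
Step 4: ref 3 -> FAULT, frames=[1,4,3,-]
Step 5: ref 2 -> FAULT, frames=[1,4,3,2]
Step 6: ref 5 -> FAULT, evict 3, frames=[1,4,5,2]
At step 6: evicted page 3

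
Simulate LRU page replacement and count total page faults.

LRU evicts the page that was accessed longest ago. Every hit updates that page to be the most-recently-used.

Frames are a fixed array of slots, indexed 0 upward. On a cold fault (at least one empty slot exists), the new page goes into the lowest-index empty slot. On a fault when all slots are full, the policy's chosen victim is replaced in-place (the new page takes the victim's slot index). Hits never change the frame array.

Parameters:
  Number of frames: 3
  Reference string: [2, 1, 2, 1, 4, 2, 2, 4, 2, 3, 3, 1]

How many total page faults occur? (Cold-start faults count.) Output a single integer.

Answer: 5

Derivation:
Step 0: ref 2 → FAULT, frames=[2,-,-]
Step 1: ref 1 → FAULT, frames=[2,1,-]
Step 2: ref 2 → HIT, frames=[2,1,-]
Step 3: ref 1 → HIT, frames=[2,1,-]
Step 4: ref 4 → FAULT, frames=[2,1,4]
Step 5: ref 2 → HIT, frames=[2,1,4]
Step 6: ref 2 → HIT, frames=[2,1,4]
Step 7: ref 4 → HIT, frames=[2,1,4]
Step 8: ref 2 → HIT, frames=[2,1,4]
Step 9: ref 3 → FAULT (evict 1), frames=[2,3,4]
Step 10: ref 3 → HIT, frames=[2,3,4]
Step 11: ref 1 → FAULT (evict 4), frames=[2,3,1]
Total faults: 5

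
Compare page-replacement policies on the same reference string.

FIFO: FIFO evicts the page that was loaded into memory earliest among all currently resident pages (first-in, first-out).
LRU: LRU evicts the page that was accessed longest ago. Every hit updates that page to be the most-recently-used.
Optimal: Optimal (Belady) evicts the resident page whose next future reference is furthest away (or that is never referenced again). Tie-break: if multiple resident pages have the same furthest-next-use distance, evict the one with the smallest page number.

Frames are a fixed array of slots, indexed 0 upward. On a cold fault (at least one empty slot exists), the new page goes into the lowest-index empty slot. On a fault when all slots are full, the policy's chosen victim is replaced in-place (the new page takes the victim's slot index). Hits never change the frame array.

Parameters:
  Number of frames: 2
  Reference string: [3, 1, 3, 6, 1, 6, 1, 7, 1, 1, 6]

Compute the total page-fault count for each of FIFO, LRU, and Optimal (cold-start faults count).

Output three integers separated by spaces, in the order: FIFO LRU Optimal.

--- FIFO ---
  step 0: ref 3 -> FAULT, frames=[3,-] (faults so far: 1)
  step 1: ref 1 -> FAULT, frames=[3,1] (faults so far: 2)
  step 2: ref 3 -> HIT, frames=[3,1] (faults so far: 2)
  step 3: ref 6 -> FAULT, evict 3, frames=[6,1] (faults so far: 3)
  step 4: ref 1 -> HIT, frames=[6,1] (faults so far: 3)
  step 5: ref 6 -> HIT, frames=[6,1] (faults so far: 3)
  step 6: ref 1 -> HIT, frames=[6,1] (faults so far: 3)
  step 7: ref 7 -> FAULT, evict 1, frames=[6,7] (faults so far: 4)
  step 8: ref 1 -> FAULT, evict 6, frames=[1,7] (faults so far: 5)
  step 9: ref 1 -> HIT, frames=[1,7] (faults so far: 5)
  step 10: ref 6 -> FAULT, evict 7, frames=[1,6] (faults so far: 6)
  FIFO total faults: 6
--- LRU ---
  step 0: ref 3 -> FAULT, frames=[3,-] (faults so far: 1)
  step 1: ref 1 -> FAULT, frames=[3,1] (faults so far: 2)
  step 2: ref 3 -> HIT, frames=[3,1] (faults so far: 2)
  step 3: ref 6 -> FAULT, evict 1, frames=[3,6] (faults so far: 3)
  step 4: ref 1 -> FAULT, evict 3, frames=[1,6] (faults so far: 4)
  step 5: ref 6 -> HIT, frames=[1,6] (faults so far: 4)
  step 6: ref 1 -> HIT, frames=[1,6] (faults so far: 4)
  step 7: ref 7 -> FAULT, evict 6, frames=[1,7] (faults so far: 5)
  step 8: ref 1 -> HIT, frames=[1,7] (faults so far: 5)
  step 9: ref 1 -> HIT, frames=[1,7] (faults so far: 5)
  step 10: ref 6 -> FAULT, evict 7, frames=[1,6] (faults so far: 6)
  LRU total faults: 6
--- Optimal ---
  step 0: ref 3 -> FAULT, frames=[3,-] (faults so far: 1)
  step 1: ref 1 -> FAULT, frames=[3,1] (faults so far: 2)
  step 2: ref 3 -> HIT, frames=[3,1] (faults so far: 2)
  step 3: ref 6 -> FAULT, evict 3, frames=[6,1] (faults so far: 3)
  step 4: ref 1 -> HIT, frames=[6,1] (faults so far: 3)
  step 5: ref 6 -> HIT, frames=[6,1] (faults so far: 3)
  step 6: ref 1 -> HIT, frames=[6,1] (faults so far: 3)
  step 7: ref 7 -> FAULT, evict 6, frames=[7,1] (faults so far: 4)
  step 8: ref 1 -> HIT, frames=[7,1] (faults so far: 4)
  step 9: ref 1 -> HIT, frames=[7,1] (faults so far: 4)
  step 10: ref 6 -> FAULT, evict 1, frames=[7,6] (faults so far: 5)
  Optimal total faults: 5

Answer: 6 6 5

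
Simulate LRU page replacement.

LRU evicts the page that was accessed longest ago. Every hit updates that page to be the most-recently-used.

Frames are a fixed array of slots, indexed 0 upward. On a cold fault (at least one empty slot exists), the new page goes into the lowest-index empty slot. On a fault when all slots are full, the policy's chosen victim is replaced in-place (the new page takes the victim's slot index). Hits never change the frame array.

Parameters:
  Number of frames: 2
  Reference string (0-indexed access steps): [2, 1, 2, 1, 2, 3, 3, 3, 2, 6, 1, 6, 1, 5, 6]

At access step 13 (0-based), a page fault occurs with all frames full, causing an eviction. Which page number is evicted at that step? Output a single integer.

Answer: 6

Derivation:
Step 0: ref 2 -> FAULT, frames=[2,-]
Step 1: ref 1 -> FAULT, frames=[2,1]
Step 2: ref 2 -> HIT, frames=[2,1]
Step 3: ref 1 -> HIT, frames=[2,1]
Step 4: ref 2 -> HIT, frames=[2,1]
Step 5: ref 3 -> FAULT, evict 1, frames=[2,3]
Step 6: ref 3 -> HIT, frames=[2,3]
Step 7: ref 3 -> HIT, frames=[2,3]
Step 8: ref 2 -> HIT, frames=[2,3]
Step 9: ref 6 -> FAULT, evict 3, frames=[2,6]
Step 10: ref 1 -> FAULT, evict 2, frames=[1,6]
Step 11: ref 6 -> HIT, frames=[1,6]
Step 12: ref 1 -> HIT, frames=[1,6]
Step 13: ref 5 -> FAULT, evict 6, frames=[1,5]
At step 13: evicted page 6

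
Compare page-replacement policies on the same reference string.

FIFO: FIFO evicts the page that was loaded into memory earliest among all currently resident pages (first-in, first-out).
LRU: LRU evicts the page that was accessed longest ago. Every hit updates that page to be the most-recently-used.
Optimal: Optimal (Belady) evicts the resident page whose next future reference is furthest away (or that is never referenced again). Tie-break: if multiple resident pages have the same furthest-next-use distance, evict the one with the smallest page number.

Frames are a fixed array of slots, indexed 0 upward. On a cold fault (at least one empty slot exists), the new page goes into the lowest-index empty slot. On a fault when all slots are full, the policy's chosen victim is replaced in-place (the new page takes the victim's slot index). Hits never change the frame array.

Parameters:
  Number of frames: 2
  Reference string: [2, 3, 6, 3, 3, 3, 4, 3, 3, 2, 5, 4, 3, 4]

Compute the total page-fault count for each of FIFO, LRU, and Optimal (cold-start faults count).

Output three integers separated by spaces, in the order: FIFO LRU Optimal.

Answer: 9 8 7

Derivation:
--- FIFO ---
  step 0: ref 2 -> FAULT, frames=[2,-] (faults so far: 1)
  step 1: ref 3 -> FAULT, frames=[2,3] (faults so far: 2)
  step 2: ref 6 -> FAULT, evict 2, frames=[6,3] (faults so far: 3)
  step 3: ref 3 -> HIT, frames=[6,3] (faults so far: 3)
  step 4: ref 3 -> HIT, frames=[6,3] (faults so far: 3)
  step 5: ref 3 -> HIT, frames=[6,3] (faults so far: 3)
  step 6: ref 4 -> FAULT, evict 3, frames=[6,4] (faults so far: 4)
  step 7: ref 3 -> FAULT, evict 6, frames=[3,4] (faults so far: 5)
  step 8: ref 3 -> HIT, frames=[3,4] (faults so far: 5)
  step 9: ref 2 -> FAULT, evict 4, frames=[3,2] (faults so far: 6)
  step 10: ref 5 -> FAULT, evict 3, frames=[5,2] (faults so far: 7)
  step 11: ref 4 -> FAULT, evict 2, frames=[5,4] (faults so far: 8)
  step 12: ref 3 -> FAULT, evict 5, frames=[3,4] (faults so far: 9)
  step 13: ref 4 -> HIT, frames=[3,4] (faults so far: 9)
  FIFO total faults: 9
--- LRU ---
  step 0: ref 2 -> FAULT, frames=[2,-] (faults so far: 1)
  step 1: ref 3 -> FAULT, frames=[2,3] (faults so far: 2)
  step 2: ref 6 -> FAULT, evict 2, frames=[6,3] (faults so far: 3)
  step 3: ref 3 -> HIT, frames=[6,3] (faults so far: 3)
  step 4: ref 3 -> HIT, frames=[6,3] (faults so far: 3)
  step 5: ref 3 -> HIT, frames=[6,3] (faults so far: 3)
  step 6: ref 4 -> FAULT, evict 6, frames=[4,3] (faults so far: 4)
  step 7: ref 3 -> HIT, frames=[4,3] (faults so far: 4)
  step 8: ref 3 -> HIT, frames=[4,3] (faults so far: 4)
  step 9: ref 2 -> FAULT, evict 4, frames=[2,3] (faults so far: 5)
  step 10: ref 5 -> FAULT, evict 3, frames=[2,5] (faults so far: 6)
  step 11: ref 4 -> FAULT, evict 2, frames=[4,5] (faults so far: 7)
  step 12: ref 3 -> FAULT, evict 5, frames=[4,3] (faults so far: 8)
  step 13: ref 4 -> HIT, frames=[4,3] (faults so far: 8)
  LRU total faults: 8
--- Optimal ---
  step 0: ref 2 -> FAULT, frames=[2,-] (faults so far: 1)
  step 1: ref 3 -> FAULT, frames=[2,3] (faults so far: 2)
  step 2: ref 6 -> FAULT, evict 2, frames=[6,3] (faults so far: 3)
  step 3: ref 3 -> HIT, frames=[6,3] (faults so far: 3)
  step 4: ref 3 -> HIT, frames=[6,3] (faults so far: 3)
  step 5: ref 3 -> HIT, frames=[6,3] (faults so far: 3)
  step 6: ref 4 -> FAULT, evict 6, frames=[4,3] (faults so far: 4)
  step 7: ref 3 -> HIT, frames=[4,3] (faults so far: 4)
  step 8: ref 3 -> HIT, frames=[4,3] (faults so far: 4)
  step 9: ref 2 -> FAULT, evict 3, frames=[4,2] (faults so far: 5)
  step 10: ref 5 -> FAULT, evict 2, frames=[4,5] (faults so far: 6)
  step 11: ref 4 -> HIT, frames=[4,5] (faults so far: 6)
  step 12: ref 3 -> FAULT, evict 5, frames=[4,3] (faults so far: 7)
  step 13: ref 4 -> HIT, frames=[4,3] (faults so far: 7)
  Optimal total faults: 7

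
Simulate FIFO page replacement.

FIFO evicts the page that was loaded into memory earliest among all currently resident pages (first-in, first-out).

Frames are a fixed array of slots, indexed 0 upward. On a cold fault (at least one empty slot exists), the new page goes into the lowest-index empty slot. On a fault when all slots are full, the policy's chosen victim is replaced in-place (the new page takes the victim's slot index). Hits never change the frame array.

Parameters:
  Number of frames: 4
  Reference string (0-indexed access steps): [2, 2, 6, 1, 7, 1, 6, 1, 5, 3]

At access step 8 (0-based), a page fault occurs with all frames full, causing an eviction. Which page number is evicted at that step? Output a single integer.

Answer: 2

Derivation:
Step 0: ref 2 -> FAULT, frames=[2,-,-,-]
Step 1: ref 2 -> HIT, frames=[2,-,-,-]
Step 2: ref 6 -> FAULT, frames=[2,6,-,-]
Step 3: ref 1 -> FAULT, frames=[2,6,1,-]
Step 4: ref 7 -> FAULT, frames=[2,6,1,7]
Step 5: ref 1 -> HIT, frames=[2,6,1,7]
Step 6: ref 6 -> HIT, frames=[2,6,1,7]
Step 7: ref 1 -> HIT, frames=[2,6,1,7]
Step 8: ref 5 -> FAULT, evict 2, frames=[5,6,1,7]
At step 8: evicted page 2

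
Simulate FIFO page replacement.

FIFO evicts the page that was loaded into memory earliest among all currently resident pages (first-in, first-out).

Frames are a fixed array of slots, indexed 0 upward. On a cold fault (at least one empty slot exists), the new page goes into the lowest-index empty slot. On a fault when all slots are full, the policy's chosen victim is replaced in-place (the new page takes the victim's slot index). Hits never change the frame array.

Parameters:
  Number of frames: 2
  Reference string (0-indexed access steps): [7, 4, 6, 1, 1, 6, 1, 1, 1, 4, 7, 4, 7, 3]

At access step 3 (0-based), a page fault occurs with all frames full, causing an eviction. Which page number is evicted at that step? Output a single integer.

Step 0: ref 7 -> FAULT, frames=[7,-]
Step 1: ref 4 -> FAULT, frames=[7,4]
Step 2: ref 6 -> FAULT, evict 7, frames=[6,4]
Step 3: ref 1 -> FAULT, evict 4, frames=[6,1]
At step 3: evicted page 4

Answer: 4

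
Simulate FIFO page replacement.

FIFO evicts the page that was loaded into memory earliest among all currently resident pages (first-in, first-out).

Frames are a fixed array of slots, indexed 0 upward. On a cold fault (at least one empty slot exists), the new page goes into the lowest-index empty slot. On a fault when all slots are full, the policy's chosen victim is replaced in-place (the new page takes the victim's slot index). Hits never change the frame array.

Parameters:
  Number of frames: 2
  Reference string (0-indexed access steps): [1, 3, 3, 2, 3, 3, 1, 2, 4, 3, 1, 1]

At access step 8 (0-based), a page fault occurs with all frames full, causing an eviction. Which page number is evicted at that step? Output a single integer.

Step 0: ref 1 -> FAULT, frames=[1,-]
Step 1: ref 3 -> FAULT, frames=[1,3]
Step 2: ref 3 -> HIT, frames=[1,3]
Step 3: ref 2 -> FAULT, evict 1, frames=[2,3]
Step 4: ref 3 -> HIT, frames=[2,3]
Step 5: ref 3 -> HIT, frames=[2,3]
Step 6: ref 1 -> FAULT, evict 3, frames=[2,1]
Step 7: ref 2 -> HIT, frames=[2,1]
Step 8: ref 4 -> FAULT, evict 2, frames=[4,1]
At step 8: evicted page 2

Answer: 2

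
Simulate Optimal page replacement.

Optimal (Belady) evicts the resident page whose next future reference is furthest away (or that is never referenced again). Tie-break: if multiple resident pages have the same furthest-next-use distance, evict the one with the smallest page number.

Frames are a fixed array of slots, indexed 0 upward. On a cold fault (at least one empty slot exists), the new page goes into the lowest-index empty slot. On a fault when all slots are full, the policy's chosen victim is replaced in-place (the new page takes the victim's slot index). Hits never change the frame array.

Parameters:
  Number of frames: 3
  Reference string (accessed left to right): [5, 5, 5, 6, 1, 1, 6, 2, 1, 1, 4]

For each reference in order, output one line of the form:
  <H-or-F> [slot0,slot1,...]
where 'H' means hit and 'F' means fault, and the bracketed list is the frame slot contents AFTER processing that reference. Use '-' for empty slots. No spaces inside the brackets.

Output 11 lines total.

F [5,-,-]
H [5,-,-]
H [5,-,-]
F [5,6,-]
F [5,6,1]
H [5,6,1]
H [5,6,1]
F [2,6,1]
H [2,6,1]
H [2,6,1]
F [2,6,4]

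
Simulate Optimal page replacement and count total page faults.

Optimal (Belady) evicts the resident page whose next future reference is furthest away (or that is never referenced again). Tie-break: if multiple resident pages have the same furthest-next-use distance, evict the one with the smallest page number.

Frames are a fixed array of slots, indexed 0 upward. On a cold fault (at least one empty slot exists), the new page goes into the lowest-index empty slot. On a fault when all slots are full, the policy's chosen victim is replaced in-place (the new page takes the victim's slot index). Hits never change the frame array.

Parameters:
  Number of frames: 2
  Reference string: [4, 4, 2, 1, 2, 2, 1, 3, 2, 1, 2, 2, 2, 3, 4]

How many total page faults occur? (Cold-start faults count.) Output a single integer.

Step 0: ref 4 → FAULT, frames=[4,-]
Step 1: ref 4 → HIT, frames=[4,-]
Step 2: ref 2 → FAULT, frames=[4,2]
Step 3: ref 1 → FAULT (evict 4), frames=[1,2]
Step 4: ref 2 → HIT, frames=[1,2]
Step 5: ref 2 → HIT, frames=[1,2]
Step 6: ref 1 → HIT, frames=[1,2]
Step 7: ref 3 → FAULT (evict 1), frames=[3,2]
Step 8: ref 2 → HIT, frames=[3,2]
Step 9: ref 1 → FAULT (evict 3), frames=[1,2]
Step 10: ref 2 → HIT, frames=[1,2]
Step 11: ref 2 → HIT, frames=[1,2]
Step 12: ref 2 → HIT, frames=[1,2]
Step 13: ref 3 → FAULT (evict 1), frames=[3,2]
Step 14: ref 4 → FAULT (evict 2), frames=[3,4]
Total faults: 7

Answer: 7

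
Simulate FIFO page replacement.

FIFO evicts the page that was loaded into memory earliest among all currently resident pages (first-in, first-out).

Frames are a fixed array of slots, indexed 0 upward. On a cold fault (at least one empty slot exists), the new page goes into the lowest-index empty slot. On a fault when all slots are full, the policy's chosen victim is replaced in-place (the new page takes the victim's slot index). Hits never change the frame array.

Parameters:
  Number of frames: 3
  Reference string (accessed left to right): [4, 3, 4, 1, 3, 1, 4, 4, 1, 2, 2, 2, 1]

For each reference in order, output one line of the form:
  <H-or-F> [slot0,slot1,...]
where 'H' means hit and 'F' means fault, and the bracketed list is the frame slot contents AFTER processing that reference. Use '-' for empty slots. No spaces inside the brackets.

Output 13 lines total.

F [4,-,-]
F [4,3,-]
H [4,3,-]
F [4,3,1]
H [4,3,1]
H [4,3,1]
H [4,3,1]
H [4,3,1]
H [4,3,1]
F [2,3,1]
H [2,3,1]
H [2,3,1]
H [2,3,1]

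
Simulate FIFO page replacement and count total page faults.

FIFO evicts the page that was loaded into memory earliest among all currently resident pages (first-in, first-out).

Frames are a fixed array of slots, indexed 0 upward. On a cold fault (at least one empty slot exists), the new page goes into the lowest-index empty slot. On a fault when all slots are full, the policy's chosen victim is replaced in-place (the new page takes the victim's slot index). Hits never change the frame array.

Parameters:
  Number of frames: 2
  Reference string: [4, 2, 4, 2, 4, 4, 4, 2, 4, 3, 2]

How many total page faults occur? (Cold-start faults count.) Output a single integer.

Step 0: ref 4 → FAULT, frames=[4,-]
Step 1: ref 2 → FAULT, frames=[4,2]
Step 2: ref 4 → HIT, frames=[4,2]
Step 3: ref 2 → HIT, frames=[4,2]
Step 4: ref 4 → HIT, frames=[4,2]
Step 5: ref 4 → HIT, frames=[4,2]
Step 6: ref 4 → HIT, frames=[4,2]
Step 7: ref 2 → HIT, frames=[4,2]
Step 8: ref 4 → HIT, frames=[4,2]
Step 9: ref 3 → FAULT (evict 4), frames=[3,2]
Step 10: ref 2 → HIT, frames=[3,2]
Total faults: 3

Answer: 3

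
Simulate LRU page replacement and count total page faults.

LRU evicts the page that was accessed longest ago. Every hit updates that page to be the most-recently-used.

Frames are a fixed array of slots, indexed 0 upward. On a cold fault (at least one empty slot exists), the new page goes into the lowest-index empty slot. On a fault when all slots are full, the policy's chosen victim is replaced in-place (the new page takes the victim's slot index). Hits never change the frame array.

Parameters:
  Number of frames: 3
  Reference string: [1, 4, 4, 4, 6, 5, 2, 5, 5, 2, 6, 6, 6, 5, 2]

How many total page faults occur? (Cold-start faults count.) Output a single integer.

Step 0: ref 1 → FAULT, frames=[1,-,-]
Step 1: ref 4 → FAULT, frames=[1,4,-]
Step 2: ref 4 → HIT, frames=[1,4,-]
Step 3: ref 4 → HIT, frames=[1,4,-]
Step 4: ref 6 → FAULT, frames=[1,4,6]
Step 5: ref 5 → FAULT (evict 1), frames=[5,4,6]
Step 6: ref 2 → FAULT (evict 4), frames=[5,2,6]
Step 7: ref 5 → HIT, frames=[5,2,6]
Step 8: ref 5 → HIT, frames=[5,2,6]
Step 9: ref 2 → HIT, frames=[5,2,6]
Step 10: ref 6 → HIT, frames=[5,2,6]
Step 11: ref 6 → HIT, frames=[5,2,6]
Step 12: ref 6 → HIT, frames=[5,2,6]
Step 13: ref 5 → HIT, frames=[5,2,6]
Step 14: ref 2 → HIT, frames=[5,2,6]
Total faults: 5

Answer: 5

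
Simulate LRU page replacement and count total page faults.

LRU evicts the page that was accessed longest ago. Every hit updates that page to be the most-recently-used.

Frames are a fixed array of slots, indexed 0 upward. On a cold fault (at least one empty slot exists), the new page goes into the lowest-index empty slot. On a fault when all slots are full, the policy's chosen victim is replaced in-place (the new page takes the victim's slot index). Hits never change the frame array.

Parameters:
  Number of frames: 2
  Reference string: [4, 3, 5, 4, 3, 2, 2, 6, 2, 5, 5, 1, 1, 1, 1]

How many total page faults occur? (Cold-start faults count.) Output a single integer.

Answer: 9

Derivation:
Step 0: ref 4 → FAULT, frames=[4,-]
Step 1: ref 3 → FAULT, frames=[4,3]
Step 2: ref 5 → FAULT (evict 4), frames=[5,3]
Step 3: ref 4 → FAULT (evict 3), frames=[5,4]
Step 4: ref 3 → FAULT (evict 5), frames=[3,4]
Step 5: ref 2 → FAULT (evict 4), frames=[3,2]
Step 6: ref 2 → HIT, frames=[3,2]
Step 7: ref 6 → FAULT (evict 3), frames=[6,2]
Step 8: ref 2 → HIT, frames=[6,2]
Step 9: ref 5 → FAULT (evict 6), frames=[5,2]
Step 10: ref 5 → HIT, frames=[5,2]
Step 11: ref 1 → FAULT (evict 2), frames=[5,1]
Step 12: ref 1 → HIT, frames=[5,1]
Step 13: ref 1 → HIT, frames=[5,1]
Step 14: ref 1 → HIT, frames=[5,1]
Total faults: 9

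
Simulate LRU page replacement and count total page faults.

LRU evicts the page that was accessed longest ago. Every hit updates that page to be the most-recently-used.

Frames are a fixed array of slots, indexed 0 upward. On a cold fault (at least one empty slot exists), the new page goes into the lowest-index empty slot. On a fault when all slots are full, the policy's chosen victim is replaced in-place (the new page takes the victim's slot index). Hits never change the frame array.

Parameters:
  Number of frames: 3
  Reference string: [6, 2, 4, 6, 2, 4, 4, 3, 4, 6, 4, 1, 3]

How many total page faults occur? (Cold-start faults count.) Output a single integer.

Step 0: ref 6 → FAULT, frames=[6,-,-]
Step 1: ref 2 → FAULT, frames=[6,2,-]
Step 2: ref 4 → FAULT, frames=[6,2,4]
Step 3: ref 6 → HIT, frames=[6,2,4]
Step 4: ref 2 → HIT, frames=[6,2,4]
Step 5: ref 4 → HIT, frames=[6,2,4]
Step 6: ref 4 → HIT, frames=[6,2,4]
Step 7: ref 3 → FAULT (evict 6), frames=[3,2,4]
Step 8: ref 4 → HIT, frames=[3,2,4]
Step 9: ref 6 → FAULT (evict 2), frames=[3,6,4]
Step 10: ref 4 → HIT, frames=[3,6,4]
Step 11: ref 1 → FAULT (evict 3), frames=[1,6,4]
Step 12: ref 3 → FAULT (evict 6), frames=[1,3,4]
Total faults: 7

Answer: 7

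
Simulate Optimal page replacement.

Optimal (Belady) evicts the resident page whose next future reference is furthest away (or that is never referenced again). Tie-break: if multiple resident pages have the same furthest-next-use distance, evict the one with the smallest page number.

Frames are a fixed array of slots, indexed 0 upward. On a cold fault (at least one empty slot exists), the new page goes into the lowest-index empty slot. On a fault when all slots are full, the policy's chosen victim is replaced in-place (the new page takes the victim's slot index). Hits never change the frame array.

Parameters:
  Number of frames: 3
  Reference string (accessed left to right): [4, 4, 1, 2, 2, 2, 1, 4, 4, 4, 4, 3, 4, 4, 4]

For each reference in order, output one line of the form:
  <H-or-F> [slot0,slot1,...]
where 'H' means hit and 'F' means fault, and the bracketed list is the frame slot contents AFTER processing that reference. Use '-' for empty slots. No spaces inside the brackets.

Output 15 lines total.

F [4,-,-]
H [4,-,-]
F [4,1,-]
F [4,1,2]
H [4,1,2]
H [4,1,2]
H [4,1,2]
H [4,1,2]
H [4,1,2]
H [4,1,2]
H [4,1,2]
F [4,3,2]
H [4,3,2]
H [4,3,2]
H [4,3,2]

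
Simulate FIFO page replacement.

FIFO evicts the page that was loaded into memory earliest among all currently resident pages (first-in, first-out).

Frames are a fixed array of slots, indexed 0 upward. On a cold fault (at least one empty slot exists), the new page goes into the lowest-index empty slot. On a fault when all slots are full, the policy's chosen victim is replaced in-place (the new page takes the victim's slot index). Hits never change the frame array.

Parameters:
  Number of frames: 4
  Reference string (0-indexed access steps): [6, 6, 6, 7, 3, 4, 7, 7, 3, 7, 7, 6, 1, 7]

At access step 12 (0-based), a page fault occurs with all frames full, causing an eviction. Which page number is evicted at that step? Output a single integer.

Step 0: ref 6 -> FAULT, frames=[6,-,-,-]
Step 1: ref 6 -> HIT, frames=[6,-,-,-]
Step 2: ref 6 -> HIT, frames=[6,-,-,-]
Step 3: ref 7 -> FAULT, frames=[6,7,-,-]
Step 4: ref 3 -> FAULT, frames=[6,7,3,-]
Step 5: ref 4 -> FAULT, frames=[6,7,3,4]
Step 6: ref 7 -> HIT, frames=[6,7,3,4]
Step 7: ref 7 -> HIT, frames=[6,7,3,4]
Step 8: ref 3 -> HIT, frames=[6,7,3,4]
Step 9: ref 7 -> HIT, frames=[6,7,3,4]
Step 10: ref 7 -> HIT, frames=[6,7,3,4]
Step 11: ref 6 -> HIT, frames=[6,7,3,4]
Step 12: ref 1 -> FAULT, evict 6, frames=[1,7,3,4]
At step 12: evicted page 6

Answer: 6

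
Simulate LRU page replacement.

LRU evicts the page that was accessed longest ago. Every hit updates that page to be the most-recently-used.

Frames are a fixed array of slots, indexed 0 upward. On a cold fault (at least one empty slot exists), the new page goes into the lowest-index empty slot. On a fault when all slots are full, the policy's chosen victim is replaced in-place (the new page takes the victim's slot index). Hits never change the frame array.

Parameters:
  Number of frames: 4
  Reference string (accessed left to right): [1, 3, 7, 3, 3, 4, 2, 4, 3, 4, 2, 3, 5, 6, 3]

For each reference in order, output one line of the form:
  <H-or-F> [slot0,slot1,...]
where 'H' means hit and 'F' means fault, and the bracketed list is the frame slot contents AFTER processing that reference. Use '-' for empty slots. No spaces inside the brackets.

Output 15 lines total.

F [1,-,-,-]
F [1,3,-,-]
F [1,3,7,-]
H [1,3,7,-]
H [1,3,7,-]
F [1,3,7,4]
F [2,3,7,4]
H [2,3,7,4]
H [2,3,7,4]
H [2,3,7,4]
H [2,3,7,4]
H [2,3,7,4]
F [2,3,5,4]
F [2,3,5,6]
H [2,3,5,6]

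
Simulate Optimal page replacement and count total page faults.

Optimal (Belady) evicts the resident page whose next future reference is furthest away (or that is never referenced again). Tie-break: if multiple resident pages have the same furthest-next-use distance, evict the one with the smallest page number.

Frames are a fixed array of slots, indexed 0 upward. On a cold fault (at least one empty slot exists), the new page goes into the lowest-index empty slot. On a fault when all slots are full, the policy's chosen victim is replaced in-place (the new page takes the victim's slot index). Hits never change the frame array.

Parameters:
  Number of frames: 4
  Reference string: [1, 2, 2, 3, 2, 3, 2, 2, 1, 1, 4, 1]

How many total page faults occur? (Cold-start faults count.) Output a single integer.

Step 0: ref 1 → FAULT, frames=[1,-,-,-]
Step 1: ref 2 → FAULT, frames=[1,2,-,-]
Step 2: ref 2 → HIT, frames=[1,2,-,-]
Step 3: ref 3 → FAULT, frames=[1,2,3,-]
Step 4: ref 2 → HIT, frames=[1,2,3,-]
Step 5: ref 3 → HIT, frames=[1,2,3,-]
Step 6: ref 2 → HIT, frames=[1,2,3,-]
Step 7: ref 2 → HIT, frames=[1,2,3,-]
Step 8: ref 1 → HIT, frames=[1,2,3,-]
Step 9: ref 1 → HIT, frames=[1,2,3,-]
Step 10: ref 4 → FAULT, frames=[1,2,3,4]
Step 11: ref 1 → HIT, frames=[1,2,3,4]
Total faults: 4

Answer: 4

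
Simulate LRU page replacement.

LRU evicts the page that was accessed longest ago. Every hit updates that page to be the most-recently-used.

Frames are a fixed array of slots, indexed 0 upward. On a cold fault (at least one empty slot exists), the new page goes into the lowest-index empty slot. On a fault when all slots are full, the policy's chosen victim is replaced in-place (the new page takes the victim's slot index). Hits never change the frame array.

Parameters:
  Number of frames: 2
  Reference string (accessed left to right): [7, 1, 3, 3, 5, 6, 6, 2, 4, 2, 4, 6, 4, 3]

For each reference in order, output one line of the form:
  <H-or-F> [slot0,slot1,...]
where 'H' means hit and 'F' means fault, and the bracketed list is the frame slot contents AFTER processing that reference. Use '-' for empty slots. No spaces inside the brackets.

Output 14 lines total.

F [7,-]
F [7,1]
F [3,1]
H [3,1]
F [3,5]
F [6,5]
H [6,5]
F [6,2]
F [4,2]
H [4,2]
H [4,2]
F [4,6]
H [4,6]
F [4,3]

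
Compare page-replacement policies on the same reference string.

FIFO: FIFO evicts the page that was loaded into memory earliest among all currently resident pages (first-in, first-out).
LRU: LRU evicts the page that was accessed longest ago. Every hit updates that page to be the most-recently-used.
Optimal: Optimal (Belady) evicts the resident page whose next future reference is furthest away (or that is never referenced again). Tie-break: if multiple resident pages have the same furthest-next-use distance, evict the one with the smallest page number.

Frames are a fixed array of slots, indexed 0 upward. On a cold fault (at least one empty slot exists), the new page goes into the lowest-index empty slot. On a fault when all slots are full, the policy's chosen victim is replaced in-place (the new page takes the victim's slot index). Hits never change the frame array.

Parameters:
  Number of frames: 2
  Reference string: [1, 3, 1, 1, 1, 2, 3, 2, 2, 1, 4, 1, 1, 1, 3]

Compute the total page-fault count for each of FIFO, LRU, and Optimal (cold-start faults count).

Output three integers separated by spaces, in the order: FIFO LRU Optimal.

Answer: 6 7 6

Derivation:
--- FIFO ---
  step 0: ref 1 -> FAULT, frames=[1,-] (faults so far: 1)
  step 1: ref 3 -> FAULT, frames=[1,3] (faults so far: 2)
  step 2: ref 1 -> HIT, frames=[1,3] (faults so far: 2)
  step 3: ref 1 -> HIT, frames=[1,3] (faults so far: 2)
  step 4: ref 1 -> HIT, frames=[1,3] (faults so far: 2)
  step 5: ref 2 -> FAULT, evict 1, frames=[2,3] (faults so far: 3)
  step 6: ref 3 -> HIT, frames=[2,3] (faults so far: 3)
  step 7: ref 2 -> HIT, frames=[2,3] (faults so far: 3)
  step 8: ref 2 -> HIT, frames=[2,3] (faults so far: 3)
  step 9: ref 1 -> FAULT, evict 3, frames=[2,1] (faults so far: 4)
  step 10: ref 4 -> FAULT, evict 2, frames=[4,1] (faults so far: 5)
  step 11: ref 1 -> HIT, frames=[4,1] (faults so far: 5)
  step 12: ref 1 -> HIT, frames=[4,1] (faults so far: 5)
  step 13: ref 1 -> HIT, frames=[4,1] (faults so far: 5)
  step 14: ref 3 -> FAULT, evict 1, frames=[4,3] (faults so far: 6)
  FIFO total faults: 6
--- LRU ---
  step 0: ref 1 -> FAULT, frames=[1,-] (faults so far: 1)
  step 1: ref 3 -> FAULT, frames=[1,3] (faults so far: 2)
  step 2: ref 1 -> HIT, frames=[1,3] (faults so far: 2)
  step 3: ref 1 -> HIT, frames=[1,3] (faults so far: 2)
  step 4: ref 1 -> HIT, frames=[1,3] (faults so far: 2)
  step 5: ref 2 -> FAULT, evict 3, frames=[1,2] (faults so far: 3)
  step 6: ref 3 -> FAULT, evict 1, frames=[3,2] (faults so far: 4)
  step 7: ref 2 -> HIT, frames=[3,2] (faults so far: 4)
  step 8: ref 2 -> HIT, frames=[3,2] (faults so far: 4)
  step 9: ref 1 -> FAULT, evict 3, frames=[1,2] (faults so far: 5)
  step 10: ref 4 -> FAULT, evict 2, frames=[1,4] (faults so far: 6)
  step 11: ref 1 -> HIT, frames=[1,4] (faults so far: 6)
  step 12: ref 1 -> HIT, frames=[1,4] (faults so far: 6)
  step 13: ref 1 -> HIT, frames=[1,4] (faults so far: 6)
  step 14: ref 3 -> FAULT, evict 4, frames=[1,3] (faults so far: 7)
  LRU total faults: 7
--- Optimal ---
  step 0: ref 1 -> FAULT, frames=[1,-] (faults so far: 1)
  step 1: ref 3 -> FAULT, frames=[1,3] (faults so far: 2)
  step 2: ref 1 -> HIT, frames=[1,3] (faults so far: 2)
  step 3: ref 1 -> HIT, frames=[1,3] (faults so far: 2)
  step 4: ref 1 -> HIT, frames=[1,3] (faults so far: 2)
  step 5: ref 2 -> FAULT, evict 1, frames=[2,3] (faults so far: 3)
  step 6: ref 3 -> HIT, frames=[2,3] (faults so far: 3)
  step 7: ref 2 -> HIT, frames=[2,3] (faults so far: 3)
  step 8: ref 2 -> HIT, frames=[2,3] (faults so far: 3)
  step 9: ref 1 -> FAULT, evict 2, frames=[1,3] (faults so far: 4)
  step 10: ref 4 -> FAULT, evict 3, frames=[1,4] (faults so far: 5)
  step 11: ref 1 -> HIT, frames=[1,4] (faults so far: 5)
  step 12: ref 1 -> HIT, frames=[1,4] (faults so far: 5)
  step 13: ref 1 -> HIT, frames=[1,4] (faults so far: 5)
  step 14: ref 3 -> FAULT, evict 1, frames=[3,4] (faults so far: 6)
  Optimal total faults: 6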